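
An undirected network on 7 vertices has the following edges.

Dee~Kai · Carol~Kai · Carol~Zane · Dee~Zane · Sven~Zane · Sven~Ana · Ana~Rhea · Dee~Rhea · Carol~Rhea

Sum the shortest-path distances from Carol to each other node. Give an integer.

Distances from Carol: Ana:2, Dee:2, Kai:1, Rhea:1, Sven:2, Zane:1.
Sum = 2 + 2 + 1 + 1 + 2 + 1 = 9.

9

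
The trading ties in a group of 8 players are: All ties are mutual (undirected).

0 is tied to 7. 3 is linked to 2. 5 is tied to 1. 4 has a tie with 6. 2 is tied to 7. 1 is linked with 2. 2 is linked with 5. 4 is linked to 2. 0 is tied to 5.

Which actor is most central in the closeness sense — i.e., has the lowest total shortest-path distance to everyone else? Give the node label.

Farness (sum of distances to all others) for each node — 0:16, 1:13, 2:9, 3:15, 4:13, 5:12, 6:19, 7:13.
The smallest farness is 9, for 2, so 2 has the highest closeness.

2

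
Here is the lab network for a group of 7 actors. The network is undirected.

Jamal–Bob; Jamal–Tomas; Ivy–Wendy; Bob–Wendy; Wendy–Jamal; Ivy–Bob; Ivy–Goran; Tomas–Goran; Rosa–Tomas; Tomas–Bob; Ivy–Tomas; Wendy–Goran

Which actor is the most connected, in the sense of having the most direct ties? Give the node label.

Degrees — Bob:4, Goran:3, Ivy:4, Jamal:3, Rosa:1, Tomas:5, Wendy:4.
The maximum is 5, attained only by Tomas.

Tomas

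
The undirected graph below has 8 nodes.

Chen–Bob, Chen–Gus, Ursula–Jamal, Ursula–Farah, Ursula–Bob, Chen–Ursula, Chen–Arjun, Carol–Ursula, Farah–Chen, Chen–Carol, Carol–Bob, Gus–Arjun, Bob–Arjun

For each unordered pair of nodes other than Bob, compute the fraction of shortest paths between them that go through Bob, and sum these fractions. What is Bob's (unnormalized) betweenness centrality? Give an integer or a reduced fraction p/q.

Pairs whose geodesics pass through Bob — Arjun–Carol: 1/2; Arjun–Ursula: 1/2; Arjun–Jamal: 1/2.
All other pairs contribute 0.
Summing the contributions gives betweenness(Bob) = 3/2.

3/2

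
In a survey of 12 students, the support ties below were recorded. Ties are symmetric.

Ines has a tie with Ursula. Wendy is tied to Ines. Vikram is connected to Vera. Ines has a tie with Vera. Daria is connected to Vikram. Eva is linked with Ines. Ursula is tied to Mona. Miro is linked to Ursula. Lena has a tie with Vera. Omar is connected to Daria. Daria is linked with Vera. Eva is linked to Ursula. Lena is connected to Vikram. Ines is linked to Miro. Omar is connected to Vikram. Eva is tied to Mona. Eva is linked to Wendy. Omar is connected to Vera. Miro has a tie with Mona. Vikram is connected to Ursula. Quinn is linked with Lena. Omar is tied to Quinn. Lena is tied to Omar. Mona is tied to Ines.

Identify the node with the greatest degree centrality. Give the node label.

Ines

Degrees — Daria:3, Eva:4, Ines:6, Lena:4, Miro:3, Mona:4, Omar:5, Quinn:2, Ursula:5, Vera:5, Vikram:5, Wendy:2.
The maximum is 6, attained only by Ines.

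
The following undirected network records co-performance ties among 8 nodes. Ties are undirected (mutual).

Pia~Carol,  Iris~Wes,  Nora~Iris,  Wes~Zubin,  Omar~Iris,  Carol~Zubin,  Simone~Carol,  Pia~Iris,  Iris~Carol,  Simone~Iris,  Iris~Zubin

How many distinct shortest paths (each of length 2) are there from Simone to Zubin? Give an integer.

The shortest distance is 2. The length-2 paths are: Simone–Iris–Zubin; Simone–Carol–Zubin.
That gives 2 distinct shortest paths.

2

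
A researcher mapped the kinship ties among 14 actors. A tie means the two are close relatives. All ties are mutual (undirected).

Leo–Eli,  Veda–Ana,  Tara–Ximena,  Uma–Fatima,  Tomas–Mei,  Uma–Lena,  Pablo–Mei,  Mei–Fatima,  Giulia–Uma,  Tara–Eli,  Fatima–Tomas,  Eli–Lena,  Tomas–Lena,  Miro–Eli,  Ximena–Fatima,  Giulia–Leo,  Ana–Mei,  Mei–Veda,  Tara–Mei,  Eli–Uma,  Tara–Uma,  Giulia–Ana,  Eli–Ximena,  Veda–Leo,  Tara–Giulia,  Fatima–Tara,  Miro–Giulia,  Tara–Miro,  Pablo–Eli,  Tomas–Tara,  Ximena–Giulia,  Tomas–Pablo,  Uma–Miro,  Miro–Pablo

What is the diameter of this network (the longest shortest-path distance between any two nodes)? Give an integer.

Eccentricity of each node (its greatest distance to any other): Ana:3, Eli:3, Fatima:3, Giulia:2, Lena:3, Leo:3, Mei:2, Miro:3, Pablo:2, Tara:2, Tomas:3, Uma:3, Veda:3, Ximena:3.
The maximum eccentricity is 3, realized for instance by the pair Miro–Veda via Miro – Tara – Mei – Veda. So the diameter is 3.

3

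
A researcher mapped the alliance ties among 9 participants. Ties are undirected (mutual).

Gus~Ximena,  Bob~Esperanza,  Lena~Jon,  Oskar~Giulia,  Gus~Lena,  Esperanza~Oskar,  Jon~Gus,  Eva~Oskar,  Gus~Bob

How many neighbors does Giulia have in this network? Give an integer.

Giulia is directly tied to Oskar. That is 1 neighbor, so the degree of Giulia is 1.

1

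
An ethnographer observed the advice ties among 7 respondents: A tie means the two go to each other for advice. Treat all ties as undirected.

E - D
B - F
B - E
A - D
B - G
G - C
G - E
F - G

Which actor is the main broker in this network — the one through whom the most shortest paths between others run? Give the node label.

Unnormalized betweenness of each node: A:0, B:3/2, C:0, D:5, E:8, F:0, G:13/2.
E has the largest value, 8, making it the main broker — the node through which the most shortest paths run.

E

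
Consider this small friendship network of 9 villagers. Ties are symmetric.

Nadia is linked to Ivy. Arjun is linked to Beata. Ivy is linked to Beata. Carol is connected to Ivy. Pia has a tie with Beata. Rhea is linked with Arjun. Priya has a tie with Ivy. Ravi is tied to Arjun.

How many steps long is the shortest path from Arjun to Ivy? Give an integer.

2

One shortest route is Arjun – Beata – Ivy, which uses 2 edges, and Arjun and Ivy are not directly tied, so nothing shorter exists. So d(Arjun,Ivy) = 2.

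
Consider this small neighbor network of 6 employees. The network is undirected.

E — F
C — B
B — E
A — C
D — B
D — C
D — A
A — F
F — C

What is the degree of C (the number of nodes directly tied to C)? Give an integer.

4

C is directly tied to A, B, D, and F. That is 4 neighbors, so the degree of C is 4.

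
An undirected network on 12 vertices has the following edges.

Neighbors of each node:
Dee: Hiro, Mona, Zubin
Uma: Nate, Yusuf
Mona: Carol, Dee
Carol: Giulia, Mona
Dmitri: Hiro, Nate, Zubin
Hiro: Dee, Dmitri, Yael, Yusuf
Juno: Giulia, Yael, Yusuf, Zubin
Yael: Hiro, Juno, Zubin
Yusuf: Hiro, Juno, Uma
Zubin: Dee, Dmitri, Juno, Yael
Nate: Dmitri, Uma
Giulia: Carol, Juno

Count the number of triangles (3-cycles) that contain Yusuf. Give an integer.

Yusuf's neighbors are Hiro, Juno, and Uma, but none of them are tied to each other, so no triangle contains Yusuf.

0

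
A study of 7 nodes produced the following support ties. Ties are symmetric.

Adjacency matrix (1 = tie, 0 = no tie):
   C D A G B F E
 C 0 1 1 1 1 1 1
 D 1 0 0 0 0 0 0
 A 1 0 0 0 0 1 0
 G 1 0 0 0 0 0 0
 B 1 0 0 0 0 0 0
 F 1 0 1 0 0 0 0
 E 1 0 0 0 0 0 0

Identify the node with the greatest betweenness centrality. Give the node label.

Unnormalized betweenness of each node: A:0, B:0, C:14, D:0, E:0, F:0, G:0.
C has the largest value, 14, making it the main broker — the node through which the most shortest paths run.

C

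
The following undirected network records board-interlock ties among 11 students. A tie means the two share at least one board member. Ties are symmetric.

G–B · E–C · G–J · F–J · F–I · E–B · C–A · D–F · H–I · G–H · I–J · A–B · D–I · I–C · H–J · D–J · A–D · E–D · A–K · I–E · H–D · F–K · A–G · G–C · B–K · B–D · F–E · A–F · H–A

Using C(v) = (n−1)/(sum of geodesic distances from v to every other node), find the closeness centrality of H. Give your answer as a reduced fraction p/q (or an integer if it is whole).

2/3

Distances from H: A:1, B:2, C:2, D:1, E:2, F:2, G:1, I:1, J:1, K:2. Sum = 15.
n = 11, so closeness = 10/15 = 2/3.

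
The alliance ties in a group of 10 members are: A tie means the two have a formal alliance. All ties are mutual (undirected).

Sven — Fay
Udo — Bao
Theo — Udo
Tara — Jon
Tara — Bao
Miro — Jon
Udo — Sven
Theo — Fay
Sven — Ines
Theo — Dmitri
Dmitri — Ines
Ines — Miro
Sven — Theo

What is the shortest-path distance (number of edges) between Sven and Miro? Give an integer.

One shortest route is Sven – Ines – Miro, which uses 2 edges, and Sven and Miro are not directly tied, so nothing shorter exists. So d(Sven,Miro) = 2.

2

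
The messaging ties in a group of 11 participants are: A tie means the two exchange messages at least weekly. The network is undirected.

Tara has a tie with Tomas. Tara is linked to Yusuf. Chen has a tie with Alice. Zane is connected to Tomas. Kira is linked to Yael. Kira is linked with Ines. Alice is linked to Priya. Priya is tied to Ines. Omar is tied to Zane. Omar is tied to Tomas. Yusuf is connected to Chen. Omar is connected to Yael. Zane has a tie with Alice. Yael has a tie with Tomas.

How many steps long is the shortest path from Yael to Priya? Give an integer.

One shortest route is Yael – Kira – Ines – Priya, which uses 3 edges, and at distance 2 from Yael we only reach {Ines, Tara, Zane}, which does not include Priya. So d(Yael,Priya) = 3.

3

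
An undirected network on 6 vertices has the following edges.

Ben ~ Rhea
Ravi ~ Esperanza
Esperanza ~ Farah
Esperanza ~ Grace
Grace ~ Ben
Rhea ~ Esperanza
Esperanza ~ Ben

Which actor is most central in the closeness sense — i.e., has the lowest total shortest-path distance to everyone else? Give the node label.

Farness (sum of distances to all others) for each node — Ben:7, Esperanza:5, Farah:9, Grace:8, Ravi:9, Rhea:8.
The smallest farness is 5, for Esperanza, so Esperanza has the highest closeness.

Esperanza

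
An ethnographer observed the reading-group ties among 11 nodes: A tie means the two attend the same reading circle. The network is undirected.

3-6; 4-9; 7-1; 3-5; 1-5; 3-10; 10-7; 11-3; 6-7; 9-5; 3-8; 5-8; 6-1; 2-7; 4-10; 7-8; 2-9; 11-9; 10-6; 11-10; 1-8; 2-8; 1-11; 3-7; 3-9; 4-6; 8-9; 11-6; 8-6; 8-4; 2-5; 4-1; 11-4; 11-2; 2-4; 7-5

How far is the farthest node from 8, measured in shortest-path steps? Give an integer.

2

Distances from 8: 1:1, 2:1, 3:1, 4:1, 5:1, 6:1, 7:1, 9:1, 10:2, 11:2.
The largest is 2 (to 11 and 10), so the eccentricity of 8 is 2.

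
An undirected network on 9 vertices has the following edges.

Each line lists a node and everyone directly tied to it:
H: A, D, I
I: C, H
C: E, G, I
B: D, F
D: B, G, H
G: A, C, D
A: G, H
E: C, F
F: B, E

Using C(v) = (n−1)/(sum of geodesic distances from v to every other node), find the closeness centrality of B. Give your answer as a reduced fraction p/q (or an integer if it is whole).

Distances from B: A:3, C:3, D:1, E:2, F:1, G:2, H:2, I:3. Sum = 17.
n = 9, so closeness = 8/17.

8/17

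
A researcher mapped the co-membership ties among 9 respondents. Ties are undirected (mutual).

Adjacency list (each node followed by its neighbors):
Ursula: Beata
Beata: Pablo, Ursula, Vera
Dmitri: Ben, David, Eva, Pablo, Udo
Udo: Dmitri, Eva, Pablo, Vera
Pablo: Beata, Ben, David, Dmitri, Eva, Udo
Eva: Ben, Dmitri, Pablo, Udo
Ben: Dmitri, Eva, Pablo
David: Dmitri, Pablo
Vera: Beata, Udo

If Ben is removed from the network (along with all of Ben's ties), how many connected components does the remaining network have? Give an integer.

1

Ben's neighbors (Dmitri, Eva, and Pablo) remain reachable from one another through other ties, so the rest of the network stays in one piece.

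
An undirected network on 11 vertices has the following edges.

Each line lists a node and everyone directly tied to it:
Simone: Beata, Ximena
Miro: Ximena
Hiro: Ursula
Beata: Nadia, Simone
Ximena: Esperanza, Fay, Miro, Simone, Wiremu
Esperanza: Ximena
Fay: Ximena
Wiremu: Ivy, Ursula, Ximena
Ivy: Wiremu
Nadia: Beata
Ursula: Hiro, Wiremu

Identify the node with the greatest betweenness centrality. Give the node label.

Unnormalized betweenness of each node: Beata:9, Esperanza:0, Fay:0, Hiro:0, Ivy:0, Miro:0, Nadia:0, Simone:16, Ursula:9, Wiremu:23, Ximena:36.
Ximena has the largest value, 36, making it the main broker — the node through which the most shortest paths run.

Ximena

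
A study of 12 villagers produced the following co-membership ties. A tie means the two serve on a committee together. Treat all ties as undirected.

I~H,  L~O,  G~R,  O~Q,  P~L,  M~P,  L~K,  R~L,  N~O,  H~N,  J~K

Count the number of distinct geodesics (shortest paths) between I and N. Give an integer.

1

The shortest distance is 2, and the only length-2 path is I–H–N. So there is exactly 1 shortest path.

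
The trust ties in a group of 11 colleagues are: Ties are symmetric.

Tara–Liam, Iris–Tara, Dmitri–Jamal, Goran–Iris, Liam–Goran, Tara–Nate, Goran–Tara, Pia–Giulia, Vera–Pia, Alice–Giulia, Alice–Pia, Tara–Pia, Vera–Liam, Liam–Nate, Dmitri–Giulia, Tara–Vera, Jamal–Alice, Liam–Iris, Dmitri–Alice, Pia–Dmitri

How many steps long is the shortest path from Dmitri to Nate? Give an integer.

3

One shortest route is Dmitri – Pia – Tara – Nate, which uses 3 edges, and at distance 2 from Dmitri we only reach {Tara, Vera}, which does not include Nate. So d(Dmitri,Nate) = 3.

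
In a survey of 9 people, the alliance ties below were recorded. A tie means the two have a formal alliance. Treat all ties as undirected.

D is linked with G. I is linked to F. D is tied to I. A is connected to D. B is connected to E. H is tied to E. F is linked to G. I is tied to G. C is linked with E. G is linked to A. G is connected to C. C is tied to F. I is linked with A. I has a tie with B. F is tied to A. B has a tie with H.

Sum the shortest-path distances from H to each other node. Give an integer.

18

Distances from H: A:3, B:1, C:2, D:3, E:1, F:3, G:3, I:2.
Sum = 3 + 1 + 2 + 3 + 1 + 3 + 3 + 2 = 18.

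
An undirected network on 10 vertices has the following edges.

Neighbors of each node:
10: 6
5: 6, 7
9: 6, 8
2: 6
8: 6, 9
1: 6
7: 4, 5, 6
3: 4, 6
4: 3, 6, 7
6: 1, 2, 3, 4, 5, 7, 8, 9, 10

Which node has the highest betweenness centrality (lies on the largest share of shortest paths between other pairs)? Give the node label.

Unnormalized betweenness of each node: 1:0, 2:0, 3:0, 4:1/2, 5:0, 6:31, 7:1/2, 8:0, 9:0, 10:0.
6 has the largest value, 31, making it the main broker — the node through which the most shortest paths run.

6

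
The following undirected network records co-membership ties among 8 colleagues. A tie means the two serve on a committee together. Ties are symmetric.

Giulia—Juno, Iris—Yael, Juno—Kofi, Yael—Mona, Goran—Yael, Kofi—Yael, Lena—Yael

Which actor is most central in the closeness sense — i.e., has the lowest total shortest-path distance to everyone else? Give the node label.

Yael

Farness (sum of distances to all others) for each node — Giulia:22, Goran:16, Iris:16, Juno:16, Kofi:12, Lena:16, Mona:16, Yael:10.
The smallest farness is 10, for Yael, so Yael has the highest closeness.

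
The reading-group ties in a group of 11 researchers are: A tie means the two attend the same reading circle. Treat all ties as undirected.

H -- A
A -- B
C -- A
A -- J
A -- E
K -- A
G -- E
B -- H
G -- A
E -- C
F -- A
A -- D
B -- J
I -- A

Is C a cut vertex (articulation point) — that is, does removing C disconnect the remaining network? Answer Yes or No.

No

Even without C, every remaining node can still reach every other (the residual graph is connected), so C is not a cut vertex.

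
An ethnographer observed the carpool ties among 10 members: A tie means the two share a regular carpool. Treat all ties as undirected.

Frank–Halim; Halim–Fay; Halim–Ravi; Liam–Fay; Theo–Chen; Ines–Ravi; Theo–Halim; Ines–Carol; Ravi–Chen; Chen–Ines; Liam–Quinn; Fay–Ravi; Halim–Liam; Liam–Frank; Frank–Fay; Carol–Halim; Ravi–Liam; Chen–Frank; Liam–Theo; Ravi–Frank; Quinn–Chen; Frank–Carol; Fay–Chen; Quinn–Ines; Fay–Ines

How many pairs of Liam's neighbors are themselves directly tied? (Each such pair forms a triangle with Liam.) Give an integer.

Liam's neighbors: Fay, Frank, Halim, Quinn, Ravi, and Theo.
Neighbor pairs that are themselves tied: Liam–Fay–Frank; Liam–Fay–Halim; Liam–Fay–Ravi; Liam–Frank–Halim; Liam–Frank–Ravi; Liam–Halim–Ravi; Liam–Halim–Theo. Each forms one triangle with Liam, for 7 in total.

7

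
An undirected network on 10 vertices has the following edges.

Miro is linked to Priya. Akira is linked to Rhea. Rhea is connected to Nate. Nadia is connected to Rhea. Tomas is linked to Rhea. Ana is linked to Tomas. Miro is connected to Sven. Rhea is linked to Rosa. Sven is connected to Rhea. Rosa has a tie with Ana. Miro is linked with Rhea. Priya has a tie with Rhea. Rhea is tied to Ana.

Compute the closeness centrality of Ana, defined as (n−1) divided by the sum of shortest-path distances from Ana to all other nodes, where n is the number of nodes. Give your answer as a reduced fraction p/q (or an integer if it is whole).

Distances from Ana: Akira:2, Miro:2, Nadia:2, Nate:2, Priya:2, Rhea:1, Rosa:1, Sven:2, Tomas:1. Sum = 15.
n = 10, so closeness = 9/15 = 3/5.

3/5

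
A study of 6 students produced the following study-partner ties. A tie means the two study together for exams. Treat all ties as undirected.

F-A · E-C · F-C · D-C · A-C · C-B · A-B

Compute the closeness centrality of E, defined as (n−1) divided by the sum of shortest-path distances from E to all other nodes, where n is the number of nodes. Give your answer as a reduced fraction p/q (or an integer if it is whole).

5/9

Distances from E: A:2, B:2, C:1, D:2, F:2. Sum = 9.
n = 6, so closeness = 5/9.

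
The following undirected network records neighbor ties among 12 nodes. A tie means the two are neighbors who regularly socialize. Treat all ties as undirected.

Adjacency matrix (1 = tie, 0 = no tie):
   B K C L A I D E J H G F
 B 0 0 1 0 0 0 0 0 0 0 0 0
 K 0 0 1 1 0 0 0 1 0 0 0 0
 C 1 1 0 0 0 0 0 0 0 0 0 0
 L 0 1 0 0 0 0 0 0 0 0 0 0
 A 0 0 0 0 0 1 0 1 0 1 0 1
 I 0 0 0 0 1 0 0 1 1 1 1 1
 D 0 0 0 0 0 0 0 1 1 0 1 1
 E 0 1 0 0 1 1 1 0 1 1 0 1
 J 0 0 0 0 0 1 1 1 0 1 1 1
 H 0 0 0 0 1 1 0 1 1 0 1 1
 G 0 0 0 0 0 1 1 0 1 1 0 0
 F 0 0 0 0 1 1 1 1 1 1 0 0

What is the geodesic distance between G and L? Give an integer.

4

One shortest route is G – I – E – K – L, which uses 4 edges, and at distance 3 from G we only reach {K}, which does not include L. So d(G,L) = 4.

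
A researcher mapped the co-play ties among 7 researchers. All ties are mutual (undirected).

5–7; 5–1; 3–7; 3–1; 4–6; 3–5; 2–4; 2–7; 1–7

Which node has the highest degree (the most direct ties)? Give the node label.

7

Degrees — 1:3, 2:2, 3:3, 4:2, 5:3, 6:1, 7:4.
The maximum is 4, attained only by 7.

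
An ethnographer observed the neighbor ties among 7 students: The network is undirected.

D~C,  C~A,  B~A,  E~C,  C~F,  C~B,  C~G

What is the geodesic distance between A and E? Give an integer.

One shortest route is A – C – E, which uses 2 edges, and A and E are not directly tied, so nothing shorter exists. So d(A,E) = 2.

2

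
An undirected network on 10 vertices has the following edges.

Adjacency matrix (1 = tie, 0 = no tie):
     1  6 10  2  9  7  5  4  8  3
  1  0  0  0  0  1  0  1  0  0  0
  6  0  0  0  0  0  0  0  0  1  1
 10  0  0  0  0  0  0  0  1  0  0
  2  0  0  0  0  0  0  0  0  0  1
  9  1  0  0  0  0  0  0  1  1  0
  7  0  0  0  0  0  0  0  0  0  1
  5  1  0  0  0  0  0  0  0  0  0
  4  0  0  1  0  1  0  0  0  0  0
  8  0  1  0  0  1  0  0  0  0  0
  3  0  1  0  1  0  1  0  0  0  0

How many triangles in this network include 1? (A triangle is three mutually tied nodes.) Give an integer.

0

1's neighbors are 5 and 9, but none of them are tied to each other, so no triangle contains 1.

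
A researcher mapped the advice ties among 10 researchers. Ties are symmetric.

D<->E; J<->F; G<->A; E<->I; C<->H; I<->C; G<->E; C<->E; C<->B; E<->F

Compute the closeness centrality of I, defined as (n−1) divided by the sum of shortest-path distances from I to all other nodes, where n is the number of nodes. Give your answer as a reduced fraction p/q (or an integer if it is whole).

1/2

Distances from I: A:3, B:2, C:1, D:2, E:1, F:2, G:2, H:2, J:3. Sum = 18.
n = 10, so closeness = 9/18 = 1/2.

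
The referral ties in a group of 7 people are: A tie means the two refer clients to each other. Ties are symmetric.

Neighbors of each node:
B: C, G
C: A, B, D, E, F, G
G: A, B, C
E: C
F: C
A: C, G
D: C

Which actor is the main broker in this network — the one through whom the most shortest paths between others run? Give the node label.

Unnormalized betweenness of each node: A:0, B:0, C:25/2, D:0, E:0, F:0, G:1/2.
C has the largest value, 25/2, making it the main broker — the node through which the most shortest paths run.

C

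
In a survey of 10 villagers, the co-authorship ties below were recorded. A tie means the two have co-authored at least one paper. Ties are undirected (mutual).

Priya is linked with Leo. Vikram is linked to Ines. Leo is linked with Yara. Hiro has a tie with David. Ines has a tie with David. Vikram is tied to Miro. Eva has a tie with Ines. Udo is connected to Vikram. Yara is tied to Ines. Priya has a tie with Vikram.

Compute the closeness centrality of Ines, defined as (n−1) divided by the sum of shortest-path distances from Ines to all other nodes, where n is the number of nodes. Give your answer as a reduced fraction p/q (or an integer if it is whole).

Distances from Ines: David:1, Eva:1, Hiro:2, Leo:2, Miro:2, Priya:2, Udo:2, Vikram:1, Yara:1. Sum = 14.
n = 10, so closeness = 9/14.

9/14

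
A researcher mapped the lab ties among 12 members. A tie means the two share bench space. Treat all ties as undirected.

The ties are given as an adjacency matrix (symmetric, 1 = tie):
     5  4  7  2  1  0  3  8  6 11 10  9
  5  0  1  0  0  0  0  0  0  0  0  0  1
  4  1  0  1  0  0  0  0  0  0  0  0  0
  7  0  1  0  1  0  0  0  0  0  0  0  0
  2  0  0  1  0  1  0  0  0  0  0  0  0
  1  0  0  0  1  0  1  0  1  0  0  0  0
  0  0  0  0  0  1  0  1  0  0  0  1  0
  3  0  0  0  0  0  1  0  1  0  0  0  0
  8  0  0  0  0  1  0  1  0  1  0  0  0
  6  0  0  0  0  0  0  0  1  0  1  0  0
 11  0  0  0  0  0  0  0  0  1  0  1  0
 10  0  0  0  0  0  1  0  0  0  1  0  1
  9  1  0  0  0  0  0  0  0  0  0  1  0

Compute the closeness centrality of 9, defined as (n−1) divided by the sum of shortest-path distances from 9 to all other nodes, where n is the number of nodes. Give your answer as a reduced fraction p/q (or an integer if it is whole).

Distances from 9: 0:2, 1:3, 2:4, 3:3, 4:2, 5:1, 6:3, 7:3, 8:4, 10:1, 11:2. Sum = 28.
n = 12, so closeness = 11/28.

11/28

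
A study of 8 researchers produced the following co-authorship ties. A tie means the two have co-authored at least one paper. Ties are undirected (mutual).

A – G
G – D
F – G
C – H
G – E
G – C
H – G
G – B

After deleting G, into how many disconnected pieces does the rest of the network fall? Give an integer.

6

Without G, the remaining ties split the others into: {C, H}; {E}; {F}; {D}; {A}; {B}.
That's 6 separate components.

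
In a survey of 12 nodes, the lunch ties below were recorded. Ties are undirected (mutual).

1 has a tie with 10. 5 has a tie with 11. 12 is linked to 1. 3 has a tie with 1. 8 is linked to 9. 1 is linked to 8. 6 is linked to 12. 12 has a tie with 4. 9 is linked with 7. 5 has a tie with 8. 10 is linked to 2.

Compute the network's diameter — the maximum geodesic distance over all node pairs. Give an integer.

Eccentricity of each node (its greatest distance to any other): 1:3, 2:5, 3:4, 4:5, 5:4, 6:5, 7:5, 8:3, 9:4, 10:4, 11:5, 12:4.
The maximum eccentricity is 5, realized for instance by the pair 11–2 via 11 – 5 – 8 – 1 – 10 – 2. So the diameter is 5.

5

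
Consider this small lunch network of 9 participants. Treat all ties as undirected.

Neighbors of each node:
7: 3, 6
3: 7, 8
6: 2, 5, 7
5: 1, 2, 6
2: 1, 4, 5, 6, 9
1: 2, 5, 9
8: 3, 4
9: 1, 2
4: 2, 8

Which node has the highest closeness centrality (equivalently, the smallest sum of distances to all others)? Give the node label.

Farness (sum of distances to all others) for each node — 1:17, 2:12, 3:20, 4:15, 5:15, 6:14, 7:17, 8:18, 9:18.
The smallest farness is 12, for 2, so 2 has the highest closeness.

2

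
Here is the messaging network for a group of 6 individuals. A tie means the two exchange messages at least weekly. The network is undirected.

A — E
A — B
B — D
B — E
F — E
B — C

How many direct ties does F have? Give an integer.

1

F is directly tied to E. That is 1 neighbor, so the degree of F is 1.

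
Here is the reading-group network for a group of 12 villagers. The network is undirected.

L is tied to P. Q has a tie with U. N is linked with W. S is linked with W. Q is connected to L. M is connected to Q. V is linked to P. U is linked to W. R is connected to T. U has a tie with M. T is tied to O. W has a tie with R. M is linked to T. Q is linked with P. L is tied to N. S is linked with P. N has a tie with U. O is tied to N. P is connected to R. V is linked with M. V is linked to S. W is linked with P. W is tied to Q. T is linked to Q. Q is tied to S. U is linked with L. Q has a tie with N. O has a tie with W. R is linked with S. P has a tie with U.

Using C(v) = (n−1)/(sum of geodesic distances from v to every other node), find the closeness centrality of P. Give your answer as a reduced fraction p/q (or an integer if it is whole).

Distances from P: L:1, M:2, N:2, O:2, Q:1, R:1, S:1, T:2, U:1, V:1, W:1. Sum = 15.
n = 12, so closeness = 11/15.

11/15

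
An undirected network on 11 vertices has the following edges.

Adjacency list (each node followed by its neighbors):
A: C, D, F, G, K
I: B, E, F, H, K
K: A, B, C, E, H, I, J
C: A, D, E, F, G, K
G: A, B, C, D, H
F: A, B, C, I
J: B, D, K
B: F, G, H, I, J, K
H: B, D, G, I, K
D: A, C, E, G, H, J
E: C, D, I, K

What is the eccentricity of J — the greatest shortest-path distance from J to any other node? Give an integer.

2

Distances from J: A:2, B:1, C:2, D:1, E:2, F:2, G:2, H:2, I:2, K:1.
The largest is 2 (to I, H, G, F, A, C, and E), so the eccentricity of J is 2.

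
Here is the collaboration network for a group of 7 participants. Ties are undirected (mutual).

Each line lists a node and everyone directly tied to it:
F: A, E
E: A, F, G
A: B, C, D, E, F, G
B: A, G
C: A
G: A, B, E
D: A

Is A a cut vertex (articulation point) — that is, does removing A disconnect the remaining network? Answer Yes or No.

Removing A leaves {B, E, F, and G} with no path to {D}, so the network splits into 3 components. A is a cut vertex.

Yes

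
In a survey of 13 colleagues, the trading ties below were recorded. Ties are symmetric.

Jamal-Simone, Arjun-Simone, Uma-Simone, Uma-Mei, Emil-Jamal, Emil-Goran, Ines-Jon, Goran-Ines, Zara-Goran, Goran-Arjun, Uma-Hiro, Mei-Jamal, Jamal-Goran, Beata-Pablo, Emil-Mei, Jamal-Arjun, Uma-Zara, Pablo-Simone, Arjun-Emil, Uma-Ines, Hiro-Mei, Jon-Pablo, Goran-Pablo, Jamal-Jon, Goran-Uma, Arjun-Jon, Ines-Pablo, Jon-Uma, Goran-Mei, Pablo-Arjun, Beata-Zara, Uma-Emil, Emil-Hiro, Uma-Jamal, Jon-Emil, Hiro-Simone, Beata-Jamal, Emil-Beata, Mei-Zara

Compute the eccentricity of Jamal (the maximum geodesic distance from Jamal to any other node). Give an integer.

Distances from Jamal: Arjun:1, Beata:1, Emil:1, Goran:1, Hiro:2, Ines:2, Jon:1, Mei:1, Pablo:2, Simone:1, Uma:1, Zara:2.
The largest is 2 (to Zara, Pablo, Hiro, and Ines), so the eccentricity of Jamal is 2.

2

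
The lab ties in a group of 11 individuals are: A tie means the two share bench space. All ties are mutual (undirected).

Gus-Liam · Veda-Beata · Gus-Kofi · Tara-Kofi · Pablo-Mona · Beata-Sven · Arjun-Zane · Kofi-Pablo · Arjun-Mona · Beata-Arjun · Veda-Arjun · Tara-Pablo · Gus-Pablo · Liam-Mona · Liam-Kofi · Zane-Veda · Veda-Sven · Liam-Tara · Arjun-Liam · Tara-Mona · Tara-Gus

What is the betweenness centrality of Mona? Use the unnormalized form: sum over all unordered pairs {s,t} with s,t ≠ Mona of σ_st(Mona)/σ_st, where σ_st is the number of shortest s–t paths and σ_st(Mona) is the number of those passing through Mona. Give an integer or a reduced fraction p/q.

Pairs whose geodesics pass through Mona — Beata–Pablo: 1; Beata–Tara: 1/2; Arjun–Pablo: 1; Arjun–Tara: 1/2; Veda–Pablo: 1; Veda–Tara: 1/2; Sven–Pablo: 2/2; Sven–Tara: 2/4; Zane–Pablo: 1; Zane–Tara: 1/2; Pablo–Liam: 1/4.
All other pairs contribute 0.
Summing the contributions gives betweenness(Mona) = 31/4.

31/4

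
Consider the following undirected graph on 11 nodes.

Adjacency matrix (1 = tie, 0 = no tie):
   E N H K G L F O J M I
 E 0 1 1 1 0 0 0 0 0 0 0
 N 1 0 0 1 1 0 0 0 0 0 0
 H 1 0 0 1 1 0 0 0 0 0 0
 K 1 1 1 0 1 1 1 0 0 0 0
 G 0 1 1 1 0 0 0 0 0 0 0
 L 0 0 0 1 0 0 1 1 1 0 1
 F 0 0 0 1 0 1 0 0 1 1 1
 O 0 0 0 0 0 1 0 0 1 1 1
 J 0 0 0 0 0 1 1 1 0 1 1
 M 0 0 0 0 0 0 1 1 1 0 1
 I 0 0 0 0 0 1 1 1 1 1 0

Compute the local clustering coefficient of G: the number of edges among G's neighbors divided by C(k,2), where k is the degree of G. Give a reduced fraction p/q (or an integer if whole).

2/3

G's neighbors: H, K, and N (k = 3).
Possible neighbor pairs: C(3,2) = 3. Edges among them: H–K, K–N → e = 2.
Clustering(G) = 2/3.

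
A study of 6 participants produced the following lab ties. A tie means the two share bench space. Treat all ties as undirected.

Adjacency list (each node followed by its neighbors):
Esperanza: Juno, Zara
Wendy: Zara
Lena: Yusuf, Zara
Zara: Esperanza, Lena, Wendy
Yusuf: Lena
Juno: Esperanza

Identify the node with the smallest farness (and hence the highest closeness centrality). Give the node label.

Farness (sum of distances to all others) for each node — Esperanza:9, Juno:13, Lena:9, Wendy:11, Yusuf:13, Zara:7.
The smallest farness is 7, for Zara, so Zara has the highest closeness.

Zara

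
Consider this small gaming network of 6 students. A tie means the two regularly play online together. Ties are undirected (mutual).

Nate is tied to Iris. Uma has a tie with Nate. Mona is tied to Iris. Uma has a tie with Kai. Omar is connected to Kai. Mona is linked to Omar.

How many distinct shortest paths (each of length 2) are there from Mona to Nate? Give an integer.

The shortest distance is 2, and the only length-2 path is Mona–Iris–Nate. So there is exactly 1 shortest path.

1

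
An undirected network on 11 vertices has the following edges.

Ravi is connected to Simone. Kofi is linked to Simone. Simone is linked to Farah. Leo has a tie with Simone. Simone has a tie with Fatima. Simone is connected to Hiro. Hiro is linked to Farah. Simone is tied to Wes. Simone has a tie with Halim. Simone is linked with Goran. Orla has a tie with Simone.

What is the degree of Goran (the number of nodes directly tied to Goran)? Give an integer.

1

Goran is directly tied to Simone. That is 1 neighbor, so the degree of Goran is 1.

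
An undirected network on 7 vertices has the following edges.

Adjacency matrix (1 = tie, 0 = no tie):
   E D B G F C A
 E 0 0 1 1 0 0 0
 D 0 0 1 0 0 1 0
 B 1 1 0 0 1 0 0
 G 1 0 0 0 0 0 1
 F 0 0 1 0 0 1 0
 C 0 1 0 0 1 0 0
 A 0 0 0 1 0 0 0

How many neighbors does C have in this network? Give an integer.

2

C is directly tied to D and F. That is 2 neighbors, so the degree of C is 2.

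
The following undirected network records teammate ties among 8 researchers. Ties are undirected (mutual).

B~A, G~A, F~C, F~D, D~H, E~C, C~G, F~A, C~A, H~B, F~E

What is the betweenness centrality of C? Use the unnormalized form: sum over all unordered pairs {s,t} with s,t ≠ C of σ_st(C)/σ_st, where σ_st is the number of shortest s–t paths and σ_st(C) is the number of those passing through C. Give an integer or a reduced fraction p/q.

Pairs whose geodesics pass through C — A–E: 1/2; G–E: 1; G–F: 1/2; G–D: 1/2; E–B: 1/2.
All other pairs contribute 0.
Summing the contributions gives betweenness(C) = 3.

3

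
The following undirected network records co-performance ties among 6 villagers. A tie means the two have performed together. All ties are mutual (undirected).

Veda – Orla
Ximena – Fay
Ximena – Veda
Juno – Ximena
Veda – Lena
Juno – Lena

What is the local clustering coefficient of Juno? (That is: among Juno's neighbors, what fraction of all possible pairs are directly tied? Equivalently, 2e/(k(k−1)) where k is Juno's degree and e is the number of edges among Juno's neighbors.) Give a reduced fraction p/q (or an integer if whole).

Juno's neighbors: Lena and Ximena (k = 2).
Possible neighbor pairs: C(2,2) = 1. Edges among them: none → e = 0.
Clustering(Juno) = 0/1.

0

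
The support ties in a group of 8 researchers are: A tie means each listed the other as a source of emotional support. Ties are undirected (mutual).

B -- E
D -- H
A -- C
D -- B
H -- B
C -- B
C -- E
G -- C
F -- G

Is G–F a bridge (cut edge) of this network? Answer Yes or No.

Without the G–F edge there is no alternate route between G and F, so the network disconnects. It is a bridge.

Yes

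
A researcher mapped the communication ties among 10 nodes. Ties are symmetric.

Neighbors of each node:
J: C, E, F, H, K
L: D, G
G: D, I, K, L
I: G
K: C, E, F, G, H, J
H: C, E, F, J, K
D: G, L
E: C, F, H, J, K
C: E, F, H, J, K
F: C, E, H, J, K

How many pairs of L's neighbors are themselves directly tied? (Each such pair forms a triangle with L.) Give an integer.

L's neighbors: D and G.
Neighbor pairs that are themselves tied: L–D–G. Each forms one triangle with L, for 1 in total.

1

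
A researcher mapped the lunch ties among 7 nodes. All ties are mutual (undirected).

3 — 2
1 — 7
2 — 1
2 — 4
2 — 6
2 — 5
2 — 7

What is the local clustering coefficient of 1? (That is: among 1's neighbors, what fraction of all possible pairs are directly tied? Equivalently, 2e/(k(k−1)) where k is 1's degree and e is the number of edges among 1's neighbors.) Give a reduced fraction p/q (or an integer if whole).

1

1's neighbors: 2 and 7 (k = 2).
Possible neighbor pairs: C(2,2) = 1. Edges among them: 2–7 → e = 1.
Clustering(1) = 1/1.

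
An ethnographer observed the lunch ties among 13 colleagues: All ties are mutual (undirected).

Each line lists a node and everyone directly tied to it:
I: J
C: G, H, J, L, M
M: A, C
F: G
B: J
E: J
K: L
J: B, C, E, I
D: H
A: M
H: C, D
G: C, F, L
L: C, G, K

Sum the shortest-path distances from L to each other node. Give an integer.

26

Distances from L: A:3, B:3, C:1, D:3, E:3, F:2, G:1, H:2, I:3, J:2, K:1, M:2.
Sum = 3 + 3 + 1 + 3 + 3 + 2 + 1 + 2 + 3 + 2 + 1 + 2 = 26.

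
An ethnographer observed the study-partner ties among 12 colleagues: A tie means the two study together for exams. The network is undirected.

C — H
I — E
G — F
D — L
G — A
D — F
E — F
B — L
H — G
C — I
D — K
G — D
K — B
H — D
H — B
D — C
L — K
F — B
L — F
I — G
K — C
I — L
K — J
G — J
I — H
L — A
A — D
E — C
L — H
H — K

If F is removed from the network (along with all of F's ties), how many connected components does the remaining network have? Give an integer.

1

F's neighbors (B, D, E, G, and L) remain reachable from one another through other ties, so the rest of the network stays in one piece.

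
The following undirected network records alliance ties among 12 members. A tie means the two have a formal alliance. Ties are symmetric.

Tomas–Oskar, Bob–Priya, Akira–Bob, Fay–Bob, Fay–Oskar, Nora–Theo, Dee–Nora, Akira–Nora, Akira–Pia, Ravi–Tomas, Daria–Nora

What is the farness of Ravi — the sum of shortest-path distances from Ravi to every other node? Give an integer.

53

Distances from Ravi: Akira:5, Bob:4, Daria:7, Dee:7, Fay:3, Nora:6, Oskar:2, Pia:6, Priya:5, Theo:7, Tomas:1.
Sum = 5 + 4 + 7 + 7 + 3 + 6 + 2 + 6 + 5 + 7 + 1 = 53.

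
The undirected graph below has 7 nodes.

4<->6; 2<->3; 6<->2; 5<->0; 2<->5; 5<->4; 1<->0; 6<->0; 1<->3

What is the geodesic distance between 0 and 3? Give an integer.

One shortest route is 0 – 1 – 3, which uses 2 edges, and 0 and 3 are not directly tied, so nothing shorter exists. So d(0,3) = 2.

2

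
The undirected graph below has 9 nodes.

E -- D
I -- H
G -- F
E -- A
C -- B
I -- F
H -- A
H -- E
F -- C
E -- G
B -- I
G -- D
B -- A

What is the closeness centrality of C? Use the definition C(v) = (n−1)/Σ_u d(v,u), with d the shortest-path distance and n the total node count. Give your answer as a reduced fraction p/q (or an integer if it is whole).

Distances from C: A:2, B:1, D:3, E:3, F:1, G:2, H:3, I:2. Sum = 17.
n = 9, so closeness = 8/17.

8/17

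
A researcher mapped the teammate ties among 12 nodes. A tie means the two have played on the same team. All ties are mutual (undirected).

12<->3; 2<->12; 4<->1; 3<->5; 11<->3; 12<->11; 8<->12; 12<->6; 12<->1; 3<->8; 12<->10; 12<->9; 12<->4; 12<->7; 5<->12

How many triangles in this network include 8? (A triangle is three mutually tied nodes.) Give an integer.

1

8's neighbors: 3 and 12.
Neighbor pairs that are themselves tied: 8–3–12. Each forms one triangle with 8, for 1 in total.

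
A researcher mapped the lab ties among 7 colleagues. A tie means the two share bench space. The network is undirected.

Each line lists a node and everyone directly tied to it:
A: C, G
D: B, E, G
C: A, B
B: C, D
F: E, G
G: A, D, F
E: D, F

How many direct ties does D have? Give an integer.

D is directly tied to B, E, and G. That is 3 neighbors, so the degree of D is 3.

3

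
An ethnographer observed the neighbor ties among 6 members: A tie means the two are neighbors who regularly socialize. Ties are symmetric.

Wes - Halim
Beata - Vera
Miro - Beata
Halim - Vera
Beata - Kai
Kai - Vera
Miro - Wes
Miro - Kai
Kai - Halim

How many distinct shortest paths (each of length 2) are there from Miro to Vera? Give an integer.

The shortest distance is 2. The length-2 paths are: Miro–Beata–Vera; Miro–Kai–Vera.
That gives 2 distinct shortest paths.

2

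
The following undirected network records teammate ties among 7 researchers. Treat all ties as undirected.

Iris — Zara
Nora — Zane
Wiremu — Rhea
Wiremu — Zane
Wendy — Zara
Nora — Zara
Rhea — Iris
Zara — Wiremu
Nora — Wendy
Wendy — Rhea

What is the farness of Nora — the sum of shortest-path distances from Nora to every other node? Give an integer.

Distances from Nora: Iris:2, Rhea:2, Wendy:1, Wiremu:2, Zane:1, Zara:1.
Sum = 2 + 2 + 1 + 2 + 1 + 1 = 9.

9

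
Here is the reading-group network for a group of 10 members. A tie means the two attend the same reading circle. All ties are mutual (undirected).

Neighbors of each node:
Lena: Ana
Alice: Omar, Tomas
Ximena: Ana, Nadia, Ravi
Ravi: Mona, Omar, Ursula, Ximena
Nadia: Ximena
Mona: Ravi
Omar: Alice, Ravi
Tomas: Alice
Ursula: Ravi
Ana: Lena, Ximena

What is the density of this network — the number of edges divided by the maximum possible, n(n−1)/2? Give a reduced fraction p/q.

There are 9 edges and 10 nodes, so the maximum possible is C(10,2) = 45.
Density = 9/45 = 1/5.

1/5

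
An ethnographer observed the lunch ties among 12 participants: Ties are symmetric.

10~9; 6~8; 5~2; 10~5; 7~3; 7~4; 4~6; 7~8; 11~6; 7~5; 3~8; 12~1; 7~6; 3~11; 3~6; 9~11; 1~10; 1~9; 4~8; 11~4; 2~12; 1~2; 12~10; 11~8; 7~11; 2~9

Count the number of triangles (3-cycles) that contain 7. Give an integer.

7's neighbors: 3, 4, 5, 6, 8, and 11.
Neighbor pairs that are themselves tied: 7–3–6; 7–3–8; 7–3–11; 7–4–6; 7–4–8; 7–4–11; 7–6–8; 7–6–11; 7–8–11. Each forms one triangle with 7, for 9 in total.

9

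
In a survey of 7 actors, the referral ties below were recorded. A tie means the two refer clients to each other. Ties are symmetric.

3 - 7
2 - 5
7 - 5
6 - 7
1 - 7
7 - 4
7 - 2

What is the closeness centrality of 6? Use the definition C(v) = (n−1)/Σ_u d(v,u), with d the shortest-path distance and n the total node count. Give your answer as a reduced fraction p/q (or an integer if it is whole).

6/11

Distances from 6: 1:2, 2:2, 3:2, 4:2, 5:2, 7:1. Sum = 11.
n = 7, so closeness = 6/11.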